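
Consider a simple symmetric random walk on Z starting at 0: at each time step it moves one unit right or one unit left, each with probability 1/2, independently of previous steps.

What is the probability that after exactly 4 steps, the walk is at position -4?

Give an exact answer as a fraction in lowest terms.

Answer: 1/16

Derivation:
To reach position -4 after 4 steps: need 0 steps of +1 and 4 of -1.
Favorable paths: C(4,0) = 1
Total paths: 2^4 = 16
P = 1/16 = 1/16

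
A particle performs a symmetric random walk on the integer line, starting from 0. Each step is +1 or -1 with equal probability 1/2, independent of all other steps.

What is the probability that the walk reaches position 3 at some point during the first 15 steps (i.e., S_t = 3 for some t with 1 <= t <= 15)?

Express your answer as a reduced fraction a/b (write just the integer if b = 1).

Answer: 14893/32768

Derivation:
Count via complement. Let g(t,s) = #length-t paths at position s with S_1..S_t all ≠ 3.
g(t,s) = g(t-1,s-1) + g(t-1,s+1) for s ≠ 3; g(t,3) = 0.
t=0: g(0,0)=1
t=1: g(1,-1)=1 g(1,1)=1
t=2: g(2,-2)=1 g(2,0)=2 g(2,2)=1
t=3: g(3,-3)=1 g(3,-1)=3 g(3,1)=3
t=4: g(4,-4)=1 g(4,-2)=4 g(4,0)=6 g(4,2)=3
t=5: g(5,-5)=1 g(5,-3)=5 g(5,-1)=10 g(5,1)=9
t=6: g(6,-6)=1 g(6,-4)=6 g(6,-2)=15 g(6,0)=19 g(6,2)=9
t=7: g(7,-7)=1 g(7,-5)=7 g(7,-3)=21 g(7,-1)=34 g(7,1)=28
t=8: g(8,-8)=1 g(8,-6)=8 g(8,-4)=28 g(8,-2)=55 g(8,0)=62 g(8,2)=28
t=9: g(9,-9)=1 g(9,-7)=9 g(9,-5)=36 g(9,-3)=83 g(9,-1)=117 g(9,1)=90
t=10: g(10,-10)=1 g(10,-8)=10 g(10,-6)=45 g(10,-4)=119 g(10,-2)=200 g(10,0)=207 g(10,2)=90
t=11: g(11,-11)=1 g(11,-9)=11 g(11,-7)=55 g(11,-5)=164 g(11,-3)=319 g(11,-1)=407 g(11,1)=297
t=12: g(12,-12)=1 g(12,-10)=12 g(12,-8)=66 g(12,-6)=219 g(12,-4)=483 g(12,-2)=726 g(12,0)=704 g(12,2)=297
t=13: g(13,-13)=1 g(13,-11)=13 g(13,-9)=78 g(13,-7)=285 g(13,-5)=702 g(13,-3)=1209 g(13,-1)=1430 g(13,1)=1001
t=14: g(14,-14)=1 g(14,-12)=14 g(14,-10)=91 g(14,-8)=363 g(14,-6)=987 g(14,-4)=1911 g(14,-2)=2639 g(14,0)=2431 g(14,2)=1001
t=15: g(15,-15)=1 g(15,-13)=15 g(15,-11)=105 g(15,-9)=454 g(15,-7)=1350 g(15,-5)=2898 g(15,-3)=4550 g(15,-1)=5070 g(15,1)=3432
Paths never hitting 3: Σ_s g(15,s) = 17875
Paths hitting 3: 2^15 - 17875 = 14893
P = 14893/32768 = 14893/32768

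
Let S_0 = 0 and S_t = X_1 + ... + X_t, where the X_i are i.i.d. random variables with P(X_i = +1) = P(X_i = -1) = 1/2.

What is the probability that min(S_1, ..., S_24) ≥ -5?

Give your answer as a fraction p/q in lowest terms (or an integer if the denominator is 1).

Let f(t,s) = #length-t paths at position s with S_1..S_t all ≥ -5.
f(t,s) = f(t-1,s-1) + f(t-1,s+1) for s ≥ -5; f(t,s) = 0 for s < -5.
t=0: f(0,0)=1
t=1: f(1,-1)=1 f(1,1)=1
t=2: f(2,-2)=1 f(2,0)=2 f(2,2)=1
t=3: f(3,-3)=1 f(3,-1)=3 f(3,1)=3 f(3,3)=1
t=4: f(4,-4)=1 f(4,-2)=4 f(4,0)=6 f(4,2)=4 f(4,4)=1
t=5: f(5,-5)=1 f(5,-3)=5 f(5,-1)=10 f(5,1)=10 f(5,3)=5 f(5,5)=1
t=6: f(6,-4)=6 f(6,-2)=15 f(6,0)=20 f(6,2)=15 f(6,4)=6 f(6,6)=1
t=7: f(7,-5)=6 f(7,-3)=21 f(7,-1)=35 f(7,1)=35 f(7,3)=21 f(7,5)=7 f(7,7)=1
t=8: f(8,-4)=27 f(8,-2)=56 f(8,0)=70 f(8,2)=56 f(8,4)=28 f(8,6)=8 f(8,8)=1
t=9: f(9,-5)=27 f(9,-3)=83 f(9,-1)=126 f(9,1)=126 f(9,3)=84 f(9,5)=36 f(9,7)=9 f(9,9)=1
t=10: f(10,-4)=110 f(10,-2)=209 f(10,0)=252 f(10,2)=210 f(10,4)=120 f(10,6)=45 f(10,8)=10 f(10,10)=1
t=11: f(11,-5)=110 f(11,-3)=319 f(11,-1)=461 f(11,1)=462 f(11,3)=330 f(11,5)=165 f(11,7)=55 f(11,9)=11 f(11,11)=1
t=12: f(12,-4)=429 f(12,-2)=780 f(12,0)=923 f(12,2)=792 f(12,4)=495 f(12,6)=220 f(12,8)=66 f(12,10)=12 f(12,12)=1
t=13: f(13,-5)=429 f(13,-3)=1209 f(13,-1)=1703 f(13,1)=1715 f(13,3)=1287 f(13,5)=715 f(13,7)=286 f(13,9)=78 f(13,11)=13 f(13,13)=1
t=14: f(14,-4)=1638 f(14,-2)=2912 f(14,0)=3418 f(14,2)=3002 f(14,4)=2002 f(14,6)=1001 f(14,8)=364 f(14,10)=91 f(14,12)=14 f(14,14)=1
t=15: f(15,-5)=1638 f(15,-3)=4550 f(15,-1)=6330 f(15,1)=6420 f(15,3)=5004 f(15,5)=3003 f(15,7)=1365 f(15,9)=455 f(15,11)=105 f(15,13)=15 f(15,15)=1
t=16: f(16,-4)=6188 f(16,-2)=10880 f(16,0)=12750 f(16,2)=11424 f(16,4)=8007 f(16,6)=4368 f(16,8)=1820 f(16,10)=560 f(16,12)=120 f(16,14)=16 f(16,16)=1
t=17: f(17,-5)=6188 f(17,-3)=17068 f(17,-1)=23630 f(17,1)=24174 f(17,3)=19431 f(17,5)=12375 f(17,7)=6188 f(17,9)=2380 f(17,11)=680 f(17,13)=136 f(17,15)=17 f(17,17)=1
t=18: f(18,-4)=23256 f(18,-2)=40698 f(18,0)=47804 f(18,2)=43605 f(18,4)=31806 f(18,6)=18563 f(18,8)=8568 f(18,10)=3060 f(18,12)=816 f(18,14)=153 f(18,16)=18 f(18,18)=1
t=19: f(19,-5)=23256 f(19,-3)=63954 f(19,-1)=88502 f(19,1)=91409 f(19,3)=75411 f(19,5)=50369 f(19,7)=27131 f(19,9)=11628 f(19,11)=3876 f(19,13)=969 f(19,15)=171 f(19,17)=19 f(19,19)=1
t=20: f(20,-4)=87210 f(20,-2)=152456 f(20,0)=179911 f(20,2)=166820 f(20,4)=125780 f(20,6)=77500 f(20,8)=38759 f(20,10)=15504 f(20,12)=4845 f(20,14)=1140 f(20,16)=190 f(20,18)=20 f(20,20)=1
t=21: f(21,-5)=87210 f(21,-3)=239666 f(21,-1)=332367 f(21,1)=346731 f(21,3)=292600 f(21,5)=203280 f(21,7)=116259 f(21,9)=54263 f(21,11)=20349 f(21,13)=5985 f(21,15)=1330 f(21,17)=210 f(21,19)=21 f(21,21)=1
t=22: f(22,-4)=326876 f(22,-2)=572033 f(22,0)=679098 f(22,2)=639331 f(22,4)=495880 f(22,6)=319539 f(22,8)=170522 f(22,10)=74612 f(22,12)=26334 f(22,14)=7315 f(22,16)=1540 f(22,18)=231 f(22,20)=22 f(22,22)=1
t=23: f(23,-5)=326876 f(23,-3)=898909 f(23,-1)=1251131 f(23,1)=1318429 f(23,3)=1135211 f(23,5)=815419 f(23,7)=490061 f(23,9)=245134 f(23,11)=100946 f(23,13)=33649 f(23,15)=8855 f(23,17)=1771 f(23,19)=253 f(23,21)=23 f(23,23)=1
t=24: f(24,-4)=1225785 f(24,-2)=2150040 f(24,0)=2569560 f(24,2)=2453640 f(24,4)=1950630 f(24,6)=1305480 f(24,8)=735195 f(24,10)=346080 f(24,12)=134595 f(24,14)=42504 f(24,16)=10626 f(24,18)=2024 f(24,20)=276 f(24,22)=24 f(24,24)=1
Σ_s f(24,s) = 12926460
P = 12926460/16777216 = 3231615/4194304

Answer: 3231615/4194304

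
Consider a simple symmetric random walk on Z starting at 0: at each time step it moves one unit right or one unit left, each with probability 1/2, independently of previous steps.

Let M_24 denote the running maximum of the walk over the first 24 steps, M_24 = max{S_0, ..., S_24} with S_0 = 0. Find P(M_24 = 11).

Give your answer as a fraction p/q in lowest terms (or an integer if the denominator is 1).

Let M_24 = max(S_0,...,S_24). Use the reflection principle: for j ≥ 1, #{paths with M_24 ≥ j} = #{S_24 ≥ j} + #{S_24 ≥ j+1}.
By reflection, #{M_24 ≥ 11} = #{S_24 ≥ 11} + #{S_24 ≥ 12} = 190051 + 190051 = 380102.
#{M_24 ≥ 12} = #{S_24 ≥ 12} + #{S_24 ≥ 13} = 190051 + 55455 = 245506.
#{M_24 = 11} = 380102 - 245506 = 134596.
P(M_24 = 11) = 134596/16777216 = 33649/4194304

Answer: 33649/4194304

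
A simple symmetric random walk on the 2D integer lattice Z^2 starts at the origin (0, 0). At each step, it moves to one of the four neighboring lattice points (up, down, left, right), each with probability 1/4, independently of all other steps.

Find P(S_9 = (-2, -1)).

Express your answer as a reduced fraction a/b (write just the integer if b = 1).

Let h be the number of horizontal steps (so 9-h are vertical). To end at (-2,-1) need (h-2)/2 right-steps and ((9-h)-1)/2 up-steps.
Sum over h with 2 ≤ h ≤ 8, h ≡ 0 (mod 2), 9-h ≡ 1 (mod 2):
h=2: C(9,2)·C(2,0)·C(7,3) = 36·1·35 = 1260
h=4: C(9,4)·C(4,1)·C(5,2) = 126·4·10 = 5040
h=6: C(9,6)·C(6,2)·C(3,1) = 84·15·3 = 3780
h=8: C(9,8)·C(8,3)·C(1,0) = 9·56·1 = 504
Total favorable: 10584
Total paths: 4^9 = 262144
P = 10584/262144 = 1323/32768

Answer: 1323/32768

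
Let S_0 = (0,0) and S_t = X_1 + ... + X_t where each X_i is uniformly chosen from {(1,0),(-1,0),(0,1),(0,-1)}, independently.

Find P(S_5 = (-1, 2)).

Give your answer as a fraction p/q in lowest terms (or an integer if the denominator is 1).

Answer: 25/512

Derivation:
Let h be the number of horizontal steps (so 5-h are vertical). To end at (-1,2) need (h-1)/2 right-steps and ((5-h)+2)/2 up-steps.
Sum over h with 1 ≤ h ≤ 3, h ≡ 1 (mod 2), 5-h ≡ 0 (mod 2):
h=1: C(5,1)·C(1,0)·C(4,3) = 5·1·4 = 20
h=3: C(5,3)·C(3,1)·C(2,2) = 10·3·1 = 30
Total favorable: 50
Total paths: 4^5 = 1024
P = 50/1024 = 25/512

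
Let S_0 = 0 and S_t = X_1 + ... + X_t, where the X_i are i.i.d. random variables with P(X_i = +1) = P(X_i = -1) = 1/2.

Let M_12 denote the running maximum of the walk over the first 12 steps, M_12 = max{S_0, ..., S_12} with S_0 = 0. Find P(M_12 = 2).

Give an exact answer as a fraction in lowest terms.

Answer: 99/512

Derivation:
Let M_12 = max(S_0,...,S_12). Use the reflection principle: for j ≥ 1, #{paths with M_12 ≥ j} = #{S_12 ≥ j} + #{S_12 ≥ j+1}.
By reflection, #{M_12 ≥ 2} = #{S_12 ≥ 2} + #{S_12 ≥ 3} = 1586 + 794 = 2380.
#{M_12 ≥ 3} = #{S_12 ≥ 3} + #{S_12 ≥ 4} = 794 + 794 = 1588.
#{M_12 = 2} = 2380 - 1588 = 792.
P(M_12 = 2) = 792/4096 = 99/512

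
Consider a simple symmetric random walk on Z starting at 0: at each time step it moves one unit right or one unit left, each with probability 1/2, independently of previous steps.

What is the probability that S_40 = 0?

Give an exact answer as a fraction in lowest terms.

Answer: 34461632205/274877906944

Derivation:
To return to 0 after 40 steps: need exactly 20 steps of +1 and 20 of -1.
Favorable paths: C(40,20) = 137846528820
Total paths: 2^40 = 1099511627776
P = 137846528820/1099511627776 = 34461632205/274877906944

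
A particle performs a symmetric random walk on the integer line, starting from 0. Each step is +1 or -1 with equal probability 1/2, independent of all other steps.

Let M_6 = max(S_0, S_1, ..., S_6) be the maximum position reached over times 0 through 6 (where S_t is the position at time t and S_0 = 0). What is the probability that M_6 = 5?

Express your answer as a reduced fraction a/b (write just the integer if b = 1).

Let M_6 = max(S_0,...,S_6). Use the reflection principle: for j ≥ 1, #{paths with M_6 ≥ j} = #{S_6 ≥ j} + #{S_6 ≥ j+1}.
By reflection, #{M_6 ≥ 5} = #{S_6 ≥ 5} + #{S_6 ≥ 6} = 1 + 1 = 2.
#{M_6 ≥ 6} = #{S_6 ≥ 6} + #{S_6 ≥ 7} = 1 + 0 = 1.
#{M_6 = 5} = 2 - 1 = 1.
P(M_6 = 5) = 1/64 = 1/64

Answer: 1/64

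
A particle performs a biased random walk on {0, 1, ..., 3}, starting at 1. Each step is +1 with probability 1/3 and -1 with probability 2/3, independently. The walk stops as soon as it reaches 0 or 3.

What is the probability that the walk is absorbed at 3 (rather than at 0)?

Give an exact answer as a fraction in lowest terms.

Biased walk: p = 1/3, q = 2/3, r = q/p = 2
Gambler's ruin: P(hit 3 before 0 | start at 1) = (1 - r^a)/(1 - r^N)
r^1 = 2; r^3 = 8
P = (1 - 2) / (1 - 8) = -1 / -7 = 1/7

Answer: 1/7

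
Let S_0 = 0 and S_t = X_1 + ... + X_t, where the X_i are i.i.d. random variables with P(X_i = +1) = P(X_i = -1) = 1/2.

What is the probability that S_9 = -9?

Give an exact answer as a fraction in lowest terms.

Answer: 1/512

Derivation:
To reach position -9 after 9 steps: need 0 steps of +1 and 9 of -1.
Favorable paths: C(9,0) = 1
Total paths: 2^9 = 512
P = 1/512 = 1/512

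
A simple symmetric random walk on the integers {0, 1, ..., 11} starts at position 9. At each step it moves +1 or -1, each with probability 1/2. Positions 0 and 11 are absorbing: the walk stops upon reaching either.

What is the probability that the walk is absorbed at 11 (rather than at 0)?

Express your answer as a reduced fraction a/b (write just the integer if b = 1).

Symmetric walk (p = 1/2): the harmonic-function argument gives P(hit 11 before 0 | start at 9) = a/N.
P = 9/11 = 9/11

Answer: 9/11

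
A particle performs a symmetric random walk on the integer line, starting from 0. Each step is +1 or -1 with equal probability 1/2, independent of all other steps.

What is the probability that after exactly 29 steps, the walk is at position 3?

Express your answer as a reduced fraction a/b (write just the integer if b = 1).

Answer: 67863915/536870912

Derivation:
To reach position 3 after 29 steps: need 16 steps of +1 and 13 of -1.
Favorable paths: C(29,16) = 67863915
Total paths: 2^29 = 536870912
P = 67863915/536870912 = 67863915/536870912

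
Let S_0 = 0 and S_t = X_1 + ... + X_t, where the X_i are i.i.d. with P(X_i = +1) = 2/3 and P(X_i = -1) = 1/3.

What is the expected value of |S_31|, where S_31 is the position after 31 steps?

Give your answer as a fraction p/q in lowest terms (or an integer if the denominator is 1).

S_31 takes values m ≡ 1 (mod 2) with |m| ≤ 31; P(S_31=m) = C(31,(31+m)/2) · (2/3)^((31+m)/2) · (1/3)^((31-m)/2).
Distribution: P(S=-31)=1/617673396283947, P(S=-29)=62/617673396283947, P(S=-27)=620/205891132094649, P(S=-25)=35960/617673396283947, P(S=-23)=503440/617673396283947, P(S=-21)=201376/22876792454961, P(S=-19)=5235776/68630377364883, P(S=-17)=37398400/68630377364883, P(S=-15)=74796800/22876792454961, P(S=-13)=3440652800/205891132094649, P(S=-11)=15138872320/205891132094649, P(S=-9)=19267655680/68630377364883, P(S=-7)=192676556800/205891132094649, P(S=-5)=563208396800/205891132094649, P(S=-3)=160916684800/22876792454961, P(S=-1)=1094233456640/68630377364883, P(S=1)=2188466913280/68630377364883, P(S=3)=1287333478400/22876792454961, P(S=5)=18022668697600/205891132094649, P(S=7)=24662599270400/205891132094649, P(S=9)=9865039708160/68630377364883, P(S=11)=31004410511360/205891132094649, P(S=13)=28185827737600/205891132094649, P(S=15)=2450941542400/22876792454961, P(S=17)=4901883084800/68630377364883, P(S=19)=2745054527488/68630377364883, P(S=21)=422316081152/22876792454961, P(S=23)=4223160811520/617673396283947, P(S=25)=1206617374720/617673396283947, P(S=27)=83214991360/205891132094649, P(S=29)=33285996544/617673396283947, P(S=31)=2147483648/617673396283947
E[|S_31|] = Σ_m |m|·P(S_31=m) = 26575479166531/2541865828329

Answer: 26575479166531/2541865828329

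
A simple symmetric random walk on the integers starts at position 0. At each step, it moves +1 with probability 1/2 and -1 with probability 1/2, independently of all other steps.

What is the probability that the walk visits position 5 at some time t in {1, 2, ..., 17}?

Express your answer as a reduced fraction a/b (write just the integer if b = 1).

Answer: 7795/32768

Derivation:
Count via complement. Let g(t,s) = #length-t paths at position s with S_1..S_t all ≠ 5.
g(t,s) = g(t-1,s-1) + g(t-1,s+1) for s ≠ 5; g(t,5) = 0.
t=0: g(0,0)=1
t=1: g(1,-1)=1 g(1,1)=1
t=2: g(2,-2)=1 g(2,0)=2 g(2,2)=1
t=3: g(3,-3)=1 g(3,-1)=3 g(3,1)=3 g(3,3)=1
t=4: g(4,-4)=1 g(4,-2)=4 g(4,0)=6 g(4,2)=4 g(4,4)=1
t=5: g(5,-5)=1 g(5,-3)=5 g(5,-1)=10 g(5,1)=10 g(5,3)=5
t=6: g(6,-6)=1 g(6,-4)=6 g(6,-2)=15 g(6,0)=20 g(6,2)=15 g(6,4)=5
t=7: g(7,-7)=1 g(7,-5)=7 g(7,-3)=21 g(7,-1)=35 g(7,1)=35 g(7,3)=20
t=8: g(8,-8)=1 g(8,-6)=8 g(8,-4)=28 g(8,-2)=56 g(8,0)=70 g(8,2)=55 g(8,4)=20
t=9: g(9,-9)=1 g(9,-7)=9 g(9,-5)=36 g(9,-3)=84 g(9,-1)=126 g(9,1)=125 g(9,3)=75
t=10: g(10,-10)=1 g(10,-8)=10 g(10,-6)=45 g(10,-4)=120 g(10,-2)=210 g(10,0)=251 g(10,2)=200 g(10,4)=75
t=11: g(11,-11)=1 g(11,-9)=11 g(11,-7)=55 g(11,-5)=165 g(11,-3)=330 g(11,-1)=461 g(11,1)=451 g(11,3)=275
t=12: g(12,-12)=1 g(12,-10)=12 g(12,-8)=66 g(12,-6)=220 g(12,-4)=495 g(12,-2)=791 g(12,0)=912 g(12,2)=726 g(12,4)=275
t=13: g(13,-13)=1 g(13,-11)=13 g(13,-9)=78 g(13,-7)=286 g(13,-5)=715 g(13,-3)=1286 g(13,-1)=1703 g(13,1)=1638 g(13,3)=1001
t=14: g(14,-14)=1 g(14,-12)=14 g(14,-10)=91 g(14,-8)=364 g(14,-6)=1001 g(14,-4)=2001 g(14,-2)=2989 g(14,0)=3341 g(14,2)=2639 g(14,4)=1001
t=15: g(15,-15)=1 g(15,-13)=15 g(15,-11)=105 g(15,-9)=455 g(15,-7)=1365 g(15,-5)=3002 g(15,-3)=4990 g(15,-1)=6330 g(15,1)=5980 g(15,3)=3640
t=16: g(16,-16)=1 g(16,-14)=16 g(16,-12)=120 g(16,-10)=560 g(16,-8)=1820 g(16,-6)=4367 g(16,-4)=7992 g(16,-2)=11320 g(16,0)=12310 g(16,2)=9620 g(16,4)=3640
t=17: g(17,-17)=1 g(17,-15)=17 g(17,-13)=136 g(17,-11)=680 g(17,-9)=2380 g(17,-7)=6187 g(17,-5)=12359 g(17,-3)=19312 g(17,-1)=23630 g(17,1)=21930 g(17,3)=13260
Paths never hitting 5: Σ_s g(17,s) = 99892
Paths hitting 5: 2^17 - 99892 = 31180
P = 31180/131072 = 7795/32768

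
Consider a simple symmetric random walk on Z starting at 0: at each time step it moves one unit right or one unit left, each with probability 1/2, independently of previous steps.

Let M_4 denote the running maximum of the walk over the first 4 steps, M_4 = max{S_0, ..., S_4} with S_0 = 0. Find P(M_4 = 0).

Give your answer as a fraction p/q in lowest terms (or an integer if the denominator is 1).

Answer: 3/8

Derivation:
Let M_4 = max(S_0,...,S_4). Use the reflection principle: for j ≥ 1, #{paths with M_4 ≥ j} = #{S_4 ≥ j} + #{S_4 ≥ j+1}.
P(M_4 ≥ 0) = 1 since S_0 = 0, so #{M_4 ≥ 0} = 16.
#{M_4 ≥ 1} = #{S_4 ≥ 1} + #{S_4 ≥ 2} = 5 + 5 = 10.
#{M_4 = 0} = 16 - 10 = 6.
P(M_4 = 0) = 6/16 = 3/8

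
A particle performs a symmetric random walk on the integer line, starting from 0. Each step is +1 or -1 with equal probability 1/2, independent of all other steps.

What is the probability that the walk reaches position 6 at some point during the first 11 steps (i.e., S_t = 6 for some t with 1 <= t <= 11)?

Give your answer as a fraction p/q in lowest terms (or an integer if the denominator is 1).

Answer: 67/1024

Derivation:
Count via complement. Let g(t,s) = #length-t paths at position s with S_1..S_t all ≠ 6.
g(t,s) = g(t-1,s-1) + g(t-1,s+1) for s ≠ 6; g(t,6) = 0.
t=0: g(0,0)=1
t=1: g(1,-1)=1 g(1,1)=1
t=2: g(2,-2)=1 g(2,0)=2 g(2,2)=1
t=3: g(3,-3)=1 g(3,-1)=3 g(3,1)=3 g(3,3)=1
t=4: g(4,-4)=1 g(4,-2)=4 g(4,0)=6 g(4,2)=4 g(4,4)=1
t=5: g(5,-5)=1 g(5,-3)=5 g(5,-1)=10 g(5,1)=10 g(5,3)=5 g(5,5)=1
t=6: g(6,-6)=1 g(6,-4)=6 g(6,-2)=15 g(6,0)=20 g(6,2)=15 g(6,4)=6
t=7: g(7,-7)=1 g(7,-5)=7 g(7,-3)=21 g(7,-1)=35 g(7,1)=35 g(7,3)=21 g(7,5)=6
t=8: g(8,-8)=1 g(8,-6)=8 g(8,-4)=28 g(8,-2)=56 g(8,0)=70 g(8,2)=56 g(8,4)=27
t=9: g(9,-9)=1 g(9,-7)=9 g(9,-5)=36 g(9,-3)=84 g(9,-1)=126 g(9,1)=126 g(9,3)=83 g(9,5)=27
t=10: g(10,-10)=1 g(10,-8)=10 g(10,-6)=45 g(10,-4)=120 g(10,-2)=210 g(10,0)=252 g(10,2)=209 g(10,4)=110
t=11: g(11,-11)=1 g(11,-9)=11 g(11,-7)=55 g(11,-5)=165 g(11,-3)=330 g(11,-1)=462 g(11,1)=461 g(11,3)=319 g(11,5)=110
Paths never hitting 6: Σ_s g(11,s) = 1914
Paths hitting 6: 2^11 - 1914 = 134
P = 134/2048 = 67/1024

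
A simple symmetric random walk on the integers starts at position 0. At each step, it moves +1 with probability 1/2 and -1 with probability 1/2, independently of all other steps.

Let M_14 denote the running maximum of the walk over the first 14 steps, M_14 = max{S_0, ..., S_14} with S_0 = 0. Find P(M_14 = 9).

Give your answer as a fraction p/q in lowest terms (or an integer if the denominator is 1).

Let M_14 = max(S_0,...,S_14). Use the reflection principle: for j ≥ 1, #{paths with M_14 ≥ j} = #{S_14 ≥ j} + #{S_14 ≥ j+1}.
By reflection, #{M_14 ≥ 9} = #{S_14 ≥ 9} + #{S_14 ≥ 10} = 106 + 106 = 212.
#{M_14 ≥ 10} = #{S_14 ≥ 10} + #{S_14 ≥ 11} = 106 + 15 = 121.
#{M_14 = 9} = 212 - 121 = 91.
P(M_14 = 9) = 91/16384 = 91/16384

Answer: 91/16384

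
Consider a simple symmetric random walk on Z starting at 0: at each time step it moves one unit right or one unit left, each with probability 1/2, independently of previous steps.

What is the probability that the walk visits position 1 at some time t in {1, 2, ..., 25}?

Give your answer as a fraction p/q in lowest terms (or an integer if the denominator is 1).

Answer: 7088533/8388608

Derivation:
Count via complement. Let g(t,s) = #length-t paths at position s with S_1..S_t all ≠ 1.
g(t,s) = g(t-1,s-1) + g(t-1,s+1) for s ≠ 1; g(t,1) = 0.
t=0: g(0,0)=1
t=1: g(1,-1)=1
t=2: g(2,-2)=1 g(2,0)=1
t=3: g(3,-3)=1 g(3,-1)=2
t=4: g(4,-4)=1 g(4,-2)=3 g(4,0)=2
t=5: g(5,-5)=1 g(5,-3)=4 g(5,-1)=5
t=6: g(6,-6)=1 g(6,-4)=5 g(6,-2)=9 g(6,0)=5
t=7: g(7,-7)=1 g(7,-5)=6 g(7,-3)=14 g(7,-1)=14
t=8: g(8,-8)=1 g(8,-6)=7 g(8,-4)=20 g(8,-2)=28 g(8,0)=14
t=9: g(9,-9)=1 g(9,-7)=8 g(9,-5)=27 g(9,-3)=48 g(9,-1)=42
t=10: g(10,-10)=1 g(10,-8)=9 g(10,-6)=35 g(10,-4)=75 g(10,-2)=90 g(10,0)=42
t=11: g(11,-11)=1 g(11,-9)=10 g(11,-7)=44 g(11,-5)=110 g(11,-3)=165 g(11,-1)=132
t=12: g(12,-12)=1 g(12,-10)=11 g(12,-8)=54 g(12,-6)=154 g(12,-4)=275 g(12,-2)=297 g(12,0)=132
t=13: g(13,-13)=1 g(13,-11)=12 g(13,-9)=65 g(13,-7)=208 g(13,-5)=429 g(13,-3)=572 g(13,-1)=429
t=14: g(14,-14)=1 g(14,-12)=13 g(14,-10)=77 g(14,-8)=273 g(14,-6)=637 g(14,-4)=1001 g(14,-2)=1001 g(14,0)=429
t=15: g(15,-15)=1 g(15,-13)=14 g(15,-11)=90 g(15,-9)=350 g(15,-7)=910 g(15,-5)=1638 g(15,-3)=2002 g(15,-1)=1430
t=16: g(16,-16)=1 g(16,-14)=15 g(16,-12)=104 g(16,-10)=440 g(16,-8)=1260 g(16,-6)=2548 g(16,-4)=3640 g(16,-2)=3432 g(16,0)=1430
t=17: g(17,-17)=1 g(17,-15)=16 g(17,-13)=119 g(17,-11)=544 g(17,-9)=1700 g(17,-7)=3808 g(17,-5)=6188 g(17,-3)=7072 g(17,-1)=4862
t=18: g(18,-18)=1 g(18,-16)=17 g(18,-14)=135 g(18,-12)=663 g(18,-10)=2244 g(18,-8)=5508 g(18,-6)=9996 g(18,-4)=13260 g(18,-2)=11934 g(18,0)=4862
t=19: g(19,-19)=1 g(19,-17)=18 g(19,-15)=152 g(19,-13)=798 g(19,-11)=2907 g(19,-9)=7752 g(19,-7)=15504 g(19,-5)=23256 g(19,-3)=25194 g(19,-1)=16796
t=20: g(20,-20)=1 g(20,-18)=19 g(20,-16)=170 g(20,-14)=950 g(20,-12)=3705 g(20,-10)=10659 g(20,-8)=23256 g(20,-6)=38760 g(20,-4)=48450 g(20,-2)=41990 g(20,0)=16796
t=21: g(21,-21)=1 g(21,-19)=20 g(21,-17)=189 g(21,-15)=1120 g(21,-13)=4655 g(21,-11)=14364 g(21,-9)=33915 g(21,-7)=62016 g(21,-5)=87210 g(21,-3)=90440 g(21,-1)=58786
t=22: g(22,-22)=1 g(22,-20)=21 g(22,-18)=209 g(22,-16)=1309 g(22,-14)=5775 g(22,-12)=19019 g(22,-10)=48279 g(22,-8)=95931 g(22,-6)=149226 g(22,-4)=177650 g(22,-2)=149226 g(22,0)=58786
t=23: g(23,-23)=1 g(23,-21)=22 g(23,-19)=230 g(23,-17)=1518 g(23,-15)=7084 g(23,-13)=24794 g(23,-11)=67298 g(23,-9)=144210 g(23,-7)=245157 g(23,-5)=326876 g(23,-3)=326876 g(23,-1)=208012
t=24: g(24,-24)=1 g(24,-22)=23 g(24,-20)=252 g(24,-18)=1748 g(24,-16)=8602 g(24,-14)=31878 g(24,-12)=92092 g(24,-10)=211508 g(24,-8)=389367 g(24,-6)=572033 g(24,-4)=653752 g(24,-2)=534888 g(24,0)=208012
t=25: g(25,-25)=1 g(25,-23)=24 g(25,-21)=275 g(25,-19)=2000 g(25,-17)=10350 g(25,-15)=40480 g(25,-13)=123970 g(25,-11)=303600 g(25,-9)=600875 g(25,-7)=961400 g(25,-5)=1225785 g(25,-3)=1188640 g(25,-1)=742900
Paths never hitting 1: Σ_s g(25,s) = 5200300
Paths hitting 1: 2^25 - 5200300 = 28354132
P = 28354132/33554432 = 7088533/8388608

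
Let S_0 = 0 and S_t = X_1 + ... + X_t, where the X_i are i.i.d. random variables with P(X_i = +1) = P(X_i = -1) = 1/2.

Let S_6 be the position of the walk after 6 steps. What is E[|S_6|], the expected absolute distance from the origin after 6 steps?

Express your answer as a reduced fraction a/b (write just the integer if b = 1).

S_6 takes values m ≡ 0 (mod 2) with |m| ≤ 6; P(S_6=m) = C(6,(6+m)/2)/2^6.
Total paths: 2^6 = 64
Distribution: P(S=-6)=1/64, P(S=-4)=6/64, P(S=-2)=15/64, P(S=0)=20/64, P(S=2)=15/64, P(S=4)=6/64, P(S=6)=1/64
E[|S_6|] = Σ_m |m|·P(S_6=m) = 120/64 = 15/8

Answer: 15/8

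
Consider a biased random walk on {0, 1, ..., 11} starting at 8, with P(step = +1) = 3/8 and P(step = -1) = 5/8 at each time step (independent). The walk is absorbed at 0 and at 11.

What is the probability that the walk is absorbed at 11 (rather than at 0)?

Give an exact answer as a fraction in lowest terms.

Answer: 5184864/24325489

Derivation:
Biased walk: p = 3/8, q = 5/8, r = q/p = 5/3
Gambler's ruin: P(hit 11 before 0 | start at 8) = (1 - r^a)/(1 - r^N)
r^8 = 390625/6561; r^11 = 48828125/177147
P = (1 - 390625/6561) / (1 - 48828125/177147) = -384064/6561 / -48650978/177147 = 5184864/24325489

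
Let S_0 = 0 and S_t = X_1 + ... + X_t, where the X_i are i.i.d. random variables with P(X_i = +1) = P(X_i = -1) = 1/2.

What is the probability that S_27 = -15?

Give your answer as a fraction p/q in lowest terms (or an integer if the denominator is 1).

Answer: 148005/67108864

Derivation:
To reach position -15 after 27 steps: need 6 steps of +1 and 21 of -1.
Favorable paths: C(27,6) = 296010
Total paths: 2^27 = 134217728
P = 296010/134217728 = 148005/67108864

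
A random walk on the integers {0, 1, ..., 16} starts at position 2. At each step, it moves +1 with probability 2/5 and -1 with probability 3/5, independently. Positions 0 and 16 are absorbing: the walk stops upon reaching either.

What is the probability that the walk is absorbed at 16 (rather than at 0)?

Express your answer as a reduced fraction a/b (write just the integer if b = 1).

Biased walk: p = 2/5, q = 3/5, r = q/p = 3/2
Gambler's ruin: P(hit 16 before 0 | start at 2) = (1 - r^a)/(1 - r^N)
r^2 = 9/4; r^16 = 43046721/65536
P = (1 - 9/4) / (1 - 43046721/65536) = -5/4 / -42981185/65536 = 16384/8596237

Answer: 16384/8596237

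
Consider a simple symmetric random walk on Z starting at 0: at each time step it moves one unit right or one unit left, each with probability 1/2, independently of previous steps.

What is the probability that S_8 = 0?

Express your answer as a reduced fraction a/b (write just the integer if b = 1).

To reach position 0 after 8 steps: need 4 steps of +1 and 4 of -1.
Favorable paths: C(8,4) = 70
Total paths: 2^8 = 256
P = 70/256 = 35/128

Answer: 35/128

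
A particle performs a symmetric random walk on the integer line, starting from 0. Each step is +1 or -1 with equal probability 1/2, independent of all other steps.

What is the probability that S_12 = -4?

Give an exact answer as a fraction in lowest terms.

Answer: 495/4096

Derivation:
To reach position -4 after 12 steps: need 4 steps of +1 and 8 of -1.
Favorable paths: C(12,4) = 495
Total paths: 2^12 = 4096
P = 495/4096 = 495/4096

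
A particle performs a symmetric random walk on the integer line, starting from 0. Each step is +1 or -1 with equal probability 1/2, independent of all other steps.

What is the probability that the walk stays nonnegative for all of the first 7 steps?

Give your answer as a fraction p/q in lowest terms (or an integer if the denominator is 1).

Let f(t,s) = #length-t paths at position s with S_1..S_t all ≥ 0.
f(t,s) = f(t-1,s-1) + f(t-1,s+1) for s ≥ 0; f(t,s) = 0 for s < 0.
t=0: f(0,0)=1
t=1: f(1,1)=1
t=2: f(2,0)=1 f(2,2)=1
t=3: f(3,1)=2 f(3,3)=1
t=4: f(4,0)=2 f(4,2)=3 f(4,4)=1
t=5: f(5,1)=5 f(5,3)=4 f(5,5)=1
t=6: f(6,0)=5 f(6,2)=9 f(6,4)=5 f(6,6)=1
t=7: f(7,1)=14 f(7,3)=14 f(7,5)=6 f(7,7)=1
Σ_s f(7,s) = 35
P = 35/128 = 35/128

Answer: 35/128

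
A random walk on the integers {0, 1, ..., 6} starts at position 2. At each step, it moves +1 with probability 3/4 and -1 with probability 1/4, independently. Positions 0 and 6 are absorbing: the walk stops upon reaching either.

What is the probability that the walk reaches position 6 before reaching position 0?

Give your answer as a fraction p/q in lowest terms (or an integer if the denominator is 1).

Biased walk: p = 3/4, q = 1/4, r = q/p = 1/3
Gambler's ruin: P(hit 6 before 0 | start at 2) = (1 - r^a)/(1 - r^N)
r^2 = 1/9; r^6 = 1/729
P = (1 - 1/9) / (1 - 1/729) = 8/9 / 728/729 = 81/91

Answer: 81/91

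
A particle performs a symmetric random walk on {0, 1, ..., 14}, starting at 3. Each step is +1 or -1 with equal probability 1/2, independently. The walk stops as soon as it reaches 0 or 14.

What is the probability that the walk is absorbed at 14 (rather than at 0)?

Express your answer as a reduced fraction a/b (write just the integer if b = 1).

Symmetric walk (p = 1/2): the harmonic-function argument gives P(hit 14 before 0 | start at 3) = a/N.
P = 3/14 = 3/14

Answer: 3/14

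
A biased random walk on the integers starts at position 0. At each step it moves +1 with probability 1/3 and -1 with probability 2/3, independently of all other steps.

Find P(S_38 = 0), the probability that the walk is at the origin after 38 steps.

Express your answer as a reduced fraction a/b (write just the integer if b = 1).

Answer: 6177032555724800/450283905890997363

Derivation:
To be at 0 after 38 steps: need exactly 19 steps of +1 and 19 of -1.
Number of such sequences: C(38,19) = 35345263800
Each has probability (1/3)^19 · (2/3)^19 = 524288/1350851717672992089
P = 35345263800 · 524288/1350851717672992089 = 6177032555724800/450283905890997363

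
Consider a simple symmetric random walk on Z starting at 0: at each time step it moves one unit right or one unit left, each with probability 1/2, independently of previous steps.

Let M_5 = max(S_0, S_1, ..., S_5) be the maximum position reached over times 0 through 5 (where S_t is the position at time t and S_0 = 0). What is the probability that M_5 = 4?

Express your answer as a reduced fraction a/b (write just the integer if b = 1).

Let M_5 = max(S_0,...,S_5). Use the reflection principle: for j ≥ 1, #{paths with M_5 ≥ j} = #{S_5 ≥ j} + #{S_5 ≥ j+1}.
By reflection, #{M_5 ≥ 4} = #{S_5 ≥ 4} + #{S_5 ≥ 5} = 1 + 1 = 2.
#{M_5 ≥ 5} = #{S_5 ≥ 5} + #{S_5 ≥ 6} = 1 + 0 = 1.
#{M_5 = 4} = 2 - 1 = 1.
P(M_5 = 4) = 1/32 = 1/32

Answer: 1/32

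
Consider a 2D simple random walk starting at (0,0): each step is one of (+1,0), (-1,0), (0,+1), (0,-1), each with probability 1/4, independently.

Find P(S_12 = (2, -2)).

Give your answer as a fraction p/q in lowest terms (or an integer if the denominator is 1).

Answer: 114345/4194304

Derivation:
Let h be the number of horizontal steps (so 12-h are vertical). To end at (2,-2) need (h+2)/2 right-steps and ((12-h)-2)/2 up-steps.
Sum over h with 2 ≤ h ≤ 10, h ≡ 0 (mod 2), 12-h ≡ 0 (mod 2):
h=2: C(12,2)·C(2,2)·C(10,4) = 66·1·210 = 13860
h=4: C(12,4)·C(4,3)·C(8,3) = 495·4·56 = 110880
h=6: C(12,6)·C(6,4)·C(6,2) = 924·15·15 = 207900
h=8: C(12,8)·C(8,5)·C(4,1) = 495·56·4 = 110880
h=10: C(12,10)·C(10,6)·C(2,0) = 66·210·1 = 13860
Total favorable: 457380
Total paths: 4^12 = 16777216
P = 457380/16777216 = 114345/4194304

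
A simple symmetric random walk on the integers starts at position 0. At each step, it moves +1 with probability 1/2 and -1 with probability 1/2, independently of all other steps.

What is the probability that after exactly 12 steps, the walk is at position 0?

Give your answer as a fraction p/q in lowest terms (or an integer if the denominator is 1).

Answer: 231/1024

Derivation:
To return to 0 after 12 steps: need exactly 6 steps of +1 and 6 of -1.
Favorable paths: C(12,6) = 924
Total paths: 2^12 = 4096
P = 924/4096 = 231/1024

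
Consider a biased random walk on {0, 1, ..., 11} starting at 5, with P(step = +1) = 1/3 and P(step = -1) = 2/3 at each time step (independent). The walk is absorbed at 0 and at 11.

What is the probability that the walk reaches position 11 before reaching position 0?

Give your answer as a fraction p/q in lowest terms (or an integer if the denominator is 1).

Biased walk: p = 1/3, q = 2/3, r = q/p = 2
Gambler's ruin: P(hit 11 before 0 | start at 5) = (1 - r^a)/(1 - r^N)
r^5 = 32; r^11 = 2048
P = (1 - 32) / (1 - 2048) = -31 / -2047 = 31/2047

Answer: 31/2047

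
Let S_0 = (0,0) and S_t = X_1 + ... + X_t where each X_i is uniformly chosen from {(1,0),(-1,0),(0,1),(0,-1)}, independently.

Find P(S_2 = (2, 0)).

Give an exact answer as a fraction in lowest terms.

Let h be the number of horizontal steps (so 2-h are vertical). To end at (2,0) need (h+2)/2 right-steps and ((2-h)+0)/2 up-steps.
Sum over h with 2 ≤ h ≤ 2, h ≡ 0 (mod 2), 2-h ≡ 0 (mod 2):
h=2: C(2,2)·C(2,2)·C(0,0) = 1·1·1 = 1
Total favorable: 1
Total paths: 4^2 = 16
P = 1/16 = 1/16

Answer: 1/16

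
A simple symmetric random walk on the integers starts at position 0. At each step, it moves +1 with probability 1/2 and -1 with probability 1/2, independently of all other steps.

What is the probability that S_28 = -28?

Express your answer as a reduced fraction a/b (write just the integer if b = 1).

To reach position -28 after 28 steps: need 0 steps of +1 and 28 of -1.
Favorable paths: C(28,0) = 1
Total paths: 2^28 = 268435456
P = 1/268435456 = 1/268435456

Answer: 1/268435456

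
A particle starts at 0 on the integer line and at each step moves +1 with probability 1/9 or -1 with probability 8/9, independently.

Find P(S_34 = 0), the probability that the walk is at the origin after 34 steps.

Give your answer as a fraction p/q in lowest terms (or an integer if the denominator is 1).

To be at 0 after 34 steps: need exactly 17 steps of +1 and 17 of -1.
Number of such sequences: C(34,17) = 2333606220
Each has probability (1/9)^17 · (8/9)^17 = 2251799813685248/278128389443693511257285776231761
P = 2333606220 · 2251799813685248/278128389443693511257285776231761 = 194622742644842068705280/10301051460877537453973547267843

Answer: 194622742644842068705280/10301051460877537453973547267843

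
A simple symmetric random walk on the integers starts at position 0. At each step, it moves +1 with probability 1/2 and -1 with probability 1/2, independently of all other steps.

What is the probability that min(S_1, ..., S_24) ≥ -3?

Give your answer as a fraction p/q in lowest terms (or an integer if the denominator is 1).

Answer: 2414425/4194304

Derivation:
Let f(t,s) = #length-t paths at position s with S_1..S_t all ≥ -3.
f(t,s) = f(t-1,s-1) + f(t-1,s+1) for s ≥ -3; f(t,s) = 0 for s < -3.
t=0: f(0,0)=1
t=1: f(1,-1)=1 f(1,1)=1
t=2: f(2,-2)=1 f(2,0)=2 f(2,2)=1
t=3: f(3,-3)=1 f(3,-1)=3 f(3,1)=3 f(3,3)=1
t=4: f(4,-2)=4 f(4,0)=6 f(4,2)=4 f(4,4)=1
t=5: f(5,-3)=4 f(5,-1)=10 f(5,1)=10 f(5,3)=5 f(5,5)=1
t=6: f(6,-2)=14 f(6,0)=20 f(6,2)=15 f(6,4)=6 f(6,6)=1
t=7: f(7,-3)=14 f(7,-1)=34 f(7,1)=35 f(7,3)=21 f(7,5)=7 f(7,7)=1
t=8: f(8,-2)=48 f(8,0)=69 f(8,2)=56 f(8,4)=28 f(8,6)=8 f(8,8)=1
t=9: f(9,-3)=48 f(9,-1)=117 f(9,1)=125 f(9,3)=84 f(9,5)=36 f(9,7)=9 f(9,9)=1
t=10: f(10,-2)=165 f(10,0)=242 f(10,2)=209 f(10,4)=120 f(10,6)=45 f(10,8)=10 f(10,10)=1
t=11: f(11,-3)=165 f(11,-1)=407 f(11,1)=451 f(11,3)=329 f(11,5)=165 f(11,7)=55 f(11,9)=11 f(11,11)=1
t=12: f(12,-2)=572 f(12,0)=858 f(12,2)=780 f(12,4)=494 f(12,6)=220 f(12,8)=66 f(12,10)=12 f(12,12)=1
t=13: f(13,-3)=572 f(13,-1)=1430 f(13,1)=1638 f(13,3)=1274 f(13,5)=714 f(13,7)=286 f(13,9)=78 f(13,11)=13 f(13,13)=1
t=14: f(14,-2)=2002 f(14,0)=3068 f(14,2)=2912 f(14,4)=1988 f(14,6)=1000 f(14,8)=364 f(14,10)=91 f(14,12)=14 f(14,14)=1
t=15: f(15,-3)=2002 f(15,-1)=5070 f(15,1)=5980 f(15,3)=4900 f(15,5)=2988 f(15,7)=1364 f(15,9)=455 f(15,11)=105 f(15,13)=15 f(15,15)=1
t=16: f(16,-2)=7072 f(16,0)=11050 f(16,2)=10880 f(16,4)=7888 f(16,6)=4352 f(16,8)=1819 f(16,10)=560 f(16,12)=120 f(16,14)=16 f(16,16)=1
t=17: f(17,-3)=7072 f(17,-1)=18122 f(17,1)=21930 f(17,3)=18768 f(17,5)=12240 f(17,7)=6171 f(17,9)=2379 f(17,11)=680 f(17,13)=136 f(17,15)=17 f(17,17)=1
t=18: f(18,-2)=25194 f(18,0)=40052 f(18,2)=40698 f(18,4)=31008 f(18,6)=18411 f(18,8)=8550 f(18,10)=3059 f(18,12)=816 f(18,14)=153 f(18,16)=18 f(18,18)=1
t=19: f(19,-3)=25194 f(19,-1)=65246 f(19,1)=80750 f(19,3)=71706 f(19,5)=49419 f(19,7)=26961 f(19,9)=11609 f(19,11)=3875 f(19,13)=969 f(19,15)=171 f(19,17)=19 f(19,19)=1
t=20: f(20,-2)=90440 f(20,0)=145996 f(20,2)=152456 f(20,4)=121125 f(20,6)=76380 f(20,8)=38570 f(20,10)=15484 f(20,12)=4844 f(20,14)=1140 f(20,16)=190 f(20,18)=20 f(20,20)=1
t=21: f(21,-3)=90440 f(21,-1)=236436 f(21,1)=298452 f(21,3)=273581 f(21,5)=197505 f(21,7)=114950 f(21,9)=54054 f(21,11)=20328 f(21,13)=5984 f(21,15)=1330 f(21,17)=210 f(21,19)=21 f(21,21)=1
t=22: f(22,-2)=326876 f(22,0)=534888 f(22,2)=572033 f(22,4)=471086 f(22,6)=312455 f(22,8)=169004 f(22,10)=74382 f(22,12)=26312 f(22,14)=7314 f(22,16)=1540 f(22,18)=231 f(22,20)=22 f(22,22)=1
t=23: f(23,-3)=326876 f(23,-1)=861764 f(23,1)=1106921 f(23,3)=1043119 f(23,5)=783541 f(23,7)=481459 f(23,9)=243386 f(23,11)=100694 f(23,13)=33626 f(23,15)=8854 f(23,17)=1771 f(23,19)=253 f(23,21)=23 f(23,23)=1
t=24: f(24,-2)=1188640 f(24,0)=1968685 f(24,2)=2150040 f(24,4)=1826660 f(24,6)=1265000 f(24,8)=724845 f(24,10)=344080 f(24,12)=134320 f(24,14)=42480 f(24,16)=10625 f(24,18)=2024 f(24,20)=276 f(24,22)=24 f(24,24)=1
Σ_s f(24,s) = 9657700
P = 9657700/16777216 = 2414425/4194304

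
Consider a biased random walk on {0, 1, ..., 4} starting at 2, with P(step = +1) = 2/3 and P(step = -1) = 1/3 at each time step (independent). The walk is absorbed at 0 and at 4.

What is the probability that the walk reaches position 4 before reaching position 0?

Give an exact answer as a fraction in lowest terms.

Biased walk: p = 2/3, q = 1/3, r = q/p = 1/2
Gambler's ruin: P(hit 4 before 0 | start at 2) = (1 - r^a)/(1 - r^N)
r^2 = 1/4; r^4 = 1/16
P = (1 - 1/4) / (1 - 1/16) = 3/4 / 15/16 = 4/5

Answer: 4/5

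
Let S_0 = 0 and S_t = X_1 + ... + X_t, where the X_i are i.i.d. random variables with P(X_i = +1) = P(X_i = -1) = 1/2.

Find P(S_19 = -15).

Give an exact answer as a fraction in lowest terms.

Answer: 171/524288

Derivation:
To reach position -15 after 19 steps: need 2 steps of +1 and 17 of -1.
Favorable paths: C(19,2) = 171
Total paths: 2^19 = 524288
P = 171/524288 = 171/524288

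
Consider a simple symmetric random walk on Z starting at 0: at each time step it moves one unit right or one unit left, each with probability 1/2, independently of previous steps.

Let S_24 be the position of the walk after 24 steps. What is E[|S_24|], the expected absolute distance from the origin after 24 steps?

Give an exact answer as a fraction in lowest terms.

S_24 takes values m ≡ 0 (mod 2) with |m| ≤ 24; P(S_24=m) = C(24,(24+m)/2)/2^24.
Total paths: 2^24 = 16777216
Distribution: P(S=-24)=1/16777216, P(S=-22)=24/16777216, P(S=-20)=276/16777216, P(S=-18)=2024/16777216, P(S=-16)=10626/16777216, P(S=-14)=42504/16777216, P(S=-12)=134596/16777216, P(S=-10)=346104/16777216, P(S=-8)=735471/16777216, P(S=-6)=1307504/16777216, P(S=-4)=1961256/16777216, P(S=-2)=2496144/16777216, P(S=0)=2704156/16777216, P(S=2)=2496144/16777216, P(S=4)=1961256/16777216, P(S=6)=1307504/16777216, P(S=8)=735471/16777216, P(S=10)=346104/16777216, P(S=12)=134596/16777216, P(S=14)=42504/16777216, P(S=16)=10626/16777216, P(S=18)=2024/16777216, P(S=20)=276/16777216, P(S=22)=24/16777216, P(S=24)=1/16777216
E[|S_24|] = Σ_m |m|·P(S_24=m) = 64899744/16777216 = 2028117/524288

Answer: 2028117/524288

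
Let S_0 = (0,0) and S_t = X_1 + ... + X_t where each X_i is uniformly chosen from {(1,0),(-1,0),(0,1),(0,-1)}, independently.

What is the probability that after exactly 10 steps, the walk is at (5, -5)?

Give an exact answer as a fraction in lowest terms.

Let h be the number of horizontal steps (so 10-h are vertical). To end at (5,-5) need (h+5)/2 right-steps and ((10-h)-5)/2 up-steps.
Sum over h with 5 ≤ h ≤ 5, h ≡ 1 (mod 2), 10-h ≡ 1 (mod 2):
h=5: C(10,5)·C(5,5)·C(5,0) = 252·1·1 = 252
Total favorable: 252
Total paths: 4^10 = 1048576
P = 252/1048576 = 63/262144

Answer: 63/262144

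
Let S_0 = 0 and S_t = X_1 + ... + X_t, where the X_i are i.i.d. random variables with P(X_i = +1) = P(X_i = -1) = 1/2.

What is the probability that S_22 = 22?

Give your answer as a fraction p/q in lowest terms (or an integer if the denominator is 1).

Answer: 1/4194304

Derivation:
To reach position 22 after 22 steps: need 22 steps of +1 and 0 of -1.
Favorable paths: C(22,22) = 1
Total paths: 2^22 = 4194304
P = 1/4194304 = 1/4194304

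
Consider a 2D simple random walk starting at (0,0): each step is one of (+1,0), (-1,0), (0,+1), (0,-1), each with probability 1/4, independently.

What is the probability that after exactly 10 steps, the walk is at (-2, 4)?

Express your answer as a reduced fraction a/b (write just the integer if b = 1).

Answer: 4725/524288

Derivation:
Let h be the number of horizontal steps (so 10-h are vertical). To end at (-2,4) need (h-2)/2 right-steps and ((10-h)+4)/2 up-steps.
Sum over h with 2 ≤ h ≤ 6, h ≡ 0 (mod 2), 10-h ≡ 0 (mod 2):
h=2: C(10,2)·C(2,0)·C(8,6) = 45·1·28 = 1260
h=4: C(10,4)·C(4,1)·C(6,5) = 210·4·6 = 5040
h=6: C(10,6)·C(6,2)·C(4,4) = 210·15·1 = 3150
Total favorable: 9450
Total paths: 4^10 = 1048576
P = 9450/1048576 = 4725/524288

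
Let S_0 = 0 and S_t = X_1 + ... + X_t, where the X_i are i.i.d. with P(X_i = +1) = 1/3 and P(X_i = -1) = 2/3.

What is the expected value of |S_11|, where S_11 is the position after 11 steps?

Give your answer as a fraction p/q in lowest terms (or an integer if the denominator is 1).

S_11 takes values m ≡ 1 (mod 2) with |m| ≤ 11; P(S_11=m) = C(11,(11+m)/2) · (1/3)^((11+m)/2) · (2/3)^((11-m)/2).
Distribution: P(S=-11)=2048/177147, P(S=-9)=11264/177147, P(S=-7)=28160/177147, P(S=-5)=14080/59049, P(S=-3)=14080/59049, P(S=-1)=9856/59049, P(S=1)=4928/59049, P(S=3)=1760/59049, P(S=5)=440/59049, P(S=7)=220/177147, P(S=9)=22/177147, P(S=11)=1/177147
E[|S_11|] = Σ_m |m|·P(S_11=m) = 242495/59049

Answer: 242495/59049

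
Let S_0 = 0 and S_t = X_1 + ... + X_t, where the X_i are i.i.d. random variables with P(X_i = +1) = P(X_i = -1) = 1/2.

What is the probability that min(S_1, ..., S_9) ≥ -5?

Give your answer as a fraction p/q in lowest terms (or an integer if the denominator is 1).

Answer: 123/128

Derivation:
Let f(t,s) = #length-t paths at position s with S_1..S_t all ≥ -5.
f(t,s) = f(t-1,s-1) + f(t-1,s+1) for s ≥ -5; f(t,s) = 0 for s < -5.
t=0: f(0,0)=1
t=1: f(1,-1)=1 f(1,1)=1
t=2: f(2,-2)=1 f(2,0)=2 f(2,2)=1
t=3: f(3,-3)=1 f(3,-1)=3 f(3,1)=3 f(3,3)=1
t=4: f(4,-4)=1 f(4,-2)=4 f(4,0)=6 f(4,2)=4 f(4,4)=1
t=5: f(5,-5)=1 f(5,-3)=5 f(5,-1)=10 f(5,1)=10 f(5,3)=5 f(5,5)=1
t=6: f(6,-4)=6 f(6,-2)=15 f(6,0)=20 f(6,2)=15 f(6,4)=6 f(6,6)=1
t=7: f(7,-5)=6 f(7,-3)=21 f(7,-1)=35 f(7,1)=35 f(7,3)=21 f(7,5)=7 f(7,7)=1
t=8: f(8,-4)=27 f(8,-2)=56 f(8,0)=70 f(8,2)=56 f(8,4)=28 f(8,6)=8 f(8,8)=1
t=9: f(9,-5)=27 f(9,-3)=83 f(9,-1)=126 f(9,1)=126 f(9,3)=84 f(9,5)=36 f(9,7)=9 f(9,9)=1
Σ_s f(9,s) = 492
P = 492/512 = 123/128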